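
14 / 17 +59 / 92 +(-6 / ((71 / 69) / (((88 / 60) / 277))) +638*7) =687073205221 / 153795940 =4467.43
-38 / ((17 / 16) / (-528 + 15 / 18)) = 961552 / 51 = 18853.96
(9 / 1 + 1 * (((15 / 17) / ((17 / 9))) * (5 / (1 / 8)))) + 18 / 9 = 8579 / 289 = 29.69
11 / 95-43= -4074 / 95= -42.88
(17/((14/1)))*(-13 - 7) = -170/7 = -24.29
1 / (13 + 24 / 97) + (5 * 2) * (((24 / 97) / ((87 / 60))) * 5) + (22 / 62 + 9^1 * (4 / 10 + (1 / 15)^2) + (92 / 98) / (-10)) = 343397936094 / 27453684475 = 12.51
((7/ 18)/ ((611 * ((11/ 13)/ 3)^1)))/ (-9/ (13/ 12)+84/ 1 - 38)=13/ 217140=0.00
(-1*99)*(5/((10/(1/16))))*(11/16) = -2.13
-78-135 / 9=-93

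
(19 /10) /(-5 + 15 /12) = -38 /75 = -0.51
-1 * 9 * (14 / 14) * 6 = -54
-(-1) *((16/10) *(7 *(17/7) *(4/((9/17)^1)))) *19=175712/45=3904.71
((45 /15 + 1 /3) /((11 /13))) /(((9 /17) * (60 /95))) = 20995 /1782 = 11.78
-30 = -30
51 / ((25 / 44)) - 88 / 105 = 46684 / 525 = 88.92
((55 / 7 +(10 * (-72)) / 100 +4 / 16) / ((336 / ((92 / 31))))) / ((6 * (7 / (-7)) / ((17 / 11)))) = -0.00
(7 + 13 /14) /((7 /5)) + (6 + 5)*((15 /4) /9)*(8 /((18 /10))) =68885 /2646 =26.03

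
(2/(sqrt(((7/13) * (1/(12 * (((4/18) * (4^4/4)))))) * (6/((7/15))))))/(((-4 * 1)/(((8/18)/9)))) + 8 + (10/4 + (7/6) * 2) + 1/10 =194/15- 32 * sqrt(195)/3645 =12.81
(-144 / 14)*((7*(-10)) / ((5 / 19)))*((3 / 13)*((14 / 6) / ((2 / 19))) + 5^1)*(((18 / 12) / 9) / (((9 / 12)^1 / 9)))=719568 / 13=55351.38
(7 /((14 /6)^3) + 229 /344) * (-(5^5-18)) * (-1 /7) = 63721463 /117992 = 540.05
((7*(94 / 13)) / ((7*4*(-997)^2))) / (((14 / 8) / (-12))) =-1128 / 90454819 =-0.00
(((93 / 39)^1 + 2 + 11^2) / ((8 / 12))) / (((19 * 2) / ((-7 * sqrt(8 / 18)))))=-5705 / 247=-23.10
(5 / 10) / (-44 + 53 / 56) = -0.01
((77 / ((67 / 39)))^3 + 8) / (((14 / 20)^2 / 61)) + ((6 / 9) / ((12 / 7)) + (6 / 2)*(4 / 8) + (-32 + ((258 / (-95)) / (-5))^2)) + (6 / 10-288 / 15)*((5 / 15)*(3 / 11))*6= 3690245691488450162407 / 329187171245625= 11210174.68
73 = 73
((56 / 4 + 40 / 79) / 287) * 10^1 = 11460 / 22673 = 0.51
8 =8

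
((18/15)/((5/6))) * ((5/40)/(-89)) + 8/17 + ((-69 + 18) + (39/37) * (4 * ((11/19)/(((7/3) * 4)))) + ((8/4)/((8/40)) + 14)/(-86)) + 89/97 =-77065396267173/1552753394150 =-49.63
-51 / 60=-17 / 20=-0.85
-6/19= -0.32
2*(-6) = -12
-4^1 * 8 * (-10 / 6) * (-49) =-7840 / 3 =-2613.33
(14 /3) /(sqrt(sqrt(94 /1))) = 7 *94^(3 /4) /141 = 1.50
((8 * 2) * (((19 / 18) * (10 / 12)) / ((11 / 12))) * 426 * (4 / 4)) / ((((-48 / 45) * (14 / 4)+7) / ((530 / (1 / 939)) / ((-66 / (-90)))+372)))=8060698046400 / 5929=1359537535.23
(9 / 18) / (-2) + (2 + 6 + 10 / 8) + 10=19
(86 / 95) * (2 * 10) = 344 / 19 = 18.11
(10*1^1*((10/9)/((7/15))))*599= 299500/21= 14261.90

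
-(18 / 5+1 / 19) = -347 / 95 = -3.65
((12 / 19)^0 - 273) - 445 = -717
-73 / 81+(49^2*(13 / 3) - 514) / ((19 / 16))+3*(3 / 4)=51279791 / 6156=8330.05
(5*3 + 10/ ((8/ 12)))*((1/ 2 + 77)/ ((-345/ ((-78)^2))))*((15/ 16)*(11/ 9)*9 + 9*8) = -310489335/ 92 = -3374884.08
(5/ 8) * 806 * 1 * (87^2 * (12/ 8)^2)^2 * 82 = 383372482006215/ 32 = 11980390062694.22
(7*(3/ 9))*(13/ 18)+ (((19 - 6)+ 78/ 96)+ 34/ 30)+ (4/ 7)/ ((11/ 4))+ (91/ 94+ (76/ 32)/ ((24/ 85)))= 819799693/ 31268160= 26.22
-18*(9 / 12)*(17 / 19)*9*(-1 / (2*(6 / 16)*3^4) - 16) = 33082 / 19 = 1741.16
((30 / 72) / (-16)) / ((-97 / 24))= 5 / 776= 0.01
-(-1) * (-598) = -598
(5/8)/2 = 5/16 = 0.31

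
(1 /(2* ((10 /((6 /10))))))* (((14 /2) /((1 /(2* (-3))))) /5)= -0.25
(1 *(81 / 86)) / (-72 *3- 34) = -81 / 21500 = -0.00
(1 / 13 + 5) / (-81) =-22 / 351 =-0.06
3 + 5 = 8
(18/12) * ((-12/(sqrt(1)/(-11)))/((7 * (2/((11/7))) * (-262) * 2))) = -1089/25676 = -0.04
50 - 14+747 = 783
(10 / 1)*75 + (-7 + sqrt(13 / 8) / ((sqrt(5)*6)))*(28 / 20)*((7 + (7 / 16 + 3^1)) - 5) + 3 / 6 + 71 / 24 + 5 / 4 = 203*sqrt(130) / 3200 + 168341 / 240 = 702.14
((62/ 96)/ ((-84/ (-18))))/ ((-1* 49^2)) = -31/ 537824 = -0.00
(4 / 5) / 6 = 2 / 15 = 0.13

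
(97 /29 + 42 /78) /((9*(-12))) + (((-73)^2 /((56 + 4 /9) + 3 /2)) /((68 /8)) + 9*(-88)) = -46998972626 /60161283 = -781.22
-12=-12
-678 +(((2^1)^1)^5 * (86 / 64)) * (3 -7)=-850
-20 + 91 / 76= -1429 / 76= -18.80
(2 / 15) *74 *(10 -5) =148 / 3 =49.33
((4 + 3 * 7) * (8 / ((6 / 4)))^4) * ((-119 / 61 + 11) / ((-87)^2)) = 301465600 / 12466143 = 24.18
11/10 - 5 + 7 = 31/10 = 3.10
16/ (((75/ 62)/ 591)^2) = 2386908736/ 625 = 3819053.98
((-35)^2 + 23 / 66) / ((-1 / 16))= -646984 / 33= -19605.58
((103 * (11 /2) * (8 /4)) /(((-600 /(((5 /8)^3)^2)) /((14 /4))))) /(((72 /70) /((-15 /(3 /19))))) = 16481609375 /452984832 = 36.38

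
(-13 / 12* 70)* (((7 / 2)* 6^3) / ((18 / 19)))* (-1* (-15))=-907725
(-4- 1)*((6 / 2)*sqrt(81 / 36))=-45 / 2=-22.50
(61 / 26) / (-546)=-61 / 14196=-0.00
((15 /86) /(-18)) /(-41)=5 /21156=0.00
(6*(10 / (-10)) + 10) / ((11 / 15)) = 60 / 11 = 5.45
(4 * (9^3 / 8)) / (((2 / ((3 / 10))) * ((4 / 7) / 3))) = 45927 / 160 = 287.04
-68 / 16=-4.25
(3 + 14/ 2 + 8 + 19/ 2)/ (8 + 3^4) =55/ 178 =0.31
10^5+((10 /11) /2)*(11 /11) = 100000.45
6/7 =0.86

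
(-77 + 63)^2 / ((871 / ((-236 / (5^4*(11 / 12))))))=-555072 / 5988125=-0.09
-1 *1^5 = -1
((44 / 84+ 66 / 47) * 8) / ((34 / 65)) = 494780 / 16779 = 29.49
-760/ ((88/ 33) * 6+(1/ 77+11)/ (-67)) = -490105/ 10212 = -47.99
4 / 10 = 2 / 5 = 0.40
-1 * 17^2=-289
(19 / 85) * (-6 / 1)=-114 / 85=-1.34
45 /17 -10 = -7.35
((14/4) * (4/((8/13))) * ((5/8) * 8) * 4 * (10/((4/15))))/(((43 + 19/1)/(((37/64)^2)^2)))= 63955744125/2080374784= 30.74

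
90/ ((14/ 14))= 90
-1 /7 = -0.14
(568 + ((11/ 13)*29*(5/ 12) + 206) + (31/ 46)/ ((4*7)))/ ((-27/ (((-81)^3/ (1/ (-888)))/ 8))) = -28689775049457/ 16744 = -1713436159.19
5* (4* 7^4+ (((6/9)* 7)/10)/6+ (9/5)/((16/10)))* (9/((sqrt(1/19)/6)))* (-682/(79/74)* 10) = -1308839509230* sqrt(19)/79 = -72216444987.94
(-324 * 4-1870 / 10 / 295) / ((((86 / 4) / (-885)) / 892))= 2047177464 / 43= 47608778.23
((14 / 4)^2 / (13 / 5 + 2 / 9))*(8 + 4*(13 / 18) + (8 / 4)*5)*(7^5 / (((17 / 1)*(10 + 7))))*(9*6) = 10450760670 / 36703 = 284738.60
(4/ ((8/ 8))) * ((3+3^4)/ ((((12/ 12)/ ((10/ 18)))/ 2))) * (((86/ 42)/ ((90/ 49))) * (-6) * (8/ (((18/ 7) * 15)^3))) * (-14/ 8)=40471256/ 66430125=0.61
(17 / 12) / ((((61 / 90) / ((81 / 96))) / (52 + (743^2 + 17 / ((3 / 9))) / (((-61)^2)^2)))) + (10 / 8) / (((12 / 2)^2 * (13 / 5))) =145127124104635 / 1581084275472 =91.79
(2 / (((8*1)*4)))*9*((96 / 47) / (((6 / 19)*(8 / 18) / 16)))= 6156 / 47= 130.98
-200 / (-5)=40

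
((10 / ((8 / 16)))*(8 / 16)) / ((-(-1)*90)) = 1 / 9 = 0.11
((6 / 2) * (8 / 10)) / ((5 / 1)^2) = 12 / 125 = 0.10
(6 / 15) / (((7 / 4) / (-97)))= -776 / 35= -22.17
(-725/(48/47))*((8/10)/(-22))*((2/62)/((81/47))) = 320305/662904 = 0.48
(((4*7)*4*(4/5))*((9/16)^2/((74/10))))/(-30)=-189/1480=-0.13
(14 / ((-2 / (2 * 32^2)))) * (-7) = 100352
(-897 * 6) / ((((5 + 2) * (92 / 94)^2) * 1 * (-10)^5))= 258453 / 32200000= 0.01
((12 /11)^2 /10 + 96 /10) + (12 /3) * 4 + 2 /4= 6345 /242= 26.22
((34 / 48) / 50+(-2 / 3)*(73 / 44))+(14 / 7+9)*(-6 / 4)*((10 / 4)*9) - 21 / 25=-4926001 / 13200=-373.18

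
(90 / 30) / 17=3 / 17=0.18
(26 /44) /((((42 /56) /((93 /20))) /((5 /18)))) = 403 /396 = 1.02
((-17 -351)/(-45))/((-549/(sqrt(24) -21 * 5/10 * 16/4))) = 5152/8235 -736 * sqrt(6)/24705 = 0.55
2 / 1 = 2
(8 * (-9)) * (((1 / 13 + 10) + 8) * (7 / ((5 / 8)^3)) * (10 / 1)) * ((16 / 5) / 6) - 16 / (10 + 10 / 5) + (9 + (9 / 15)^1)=-194044036 / 975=-199019.52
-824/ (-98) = 412/ 49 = 8.41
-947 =-947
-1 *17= -17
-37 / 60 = -0.62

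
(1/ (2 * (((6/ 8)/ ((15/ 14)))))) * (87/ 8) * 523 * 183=41633415/ 56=743453.84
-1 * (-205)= 205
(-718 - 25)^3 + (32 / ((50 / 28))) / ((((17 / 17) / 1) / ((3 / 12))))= -410172402.52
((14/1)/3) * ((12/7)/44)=2/11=0.18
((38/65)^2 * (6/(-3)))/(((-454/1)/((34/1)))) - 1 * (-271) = 259958421/959075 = 271.05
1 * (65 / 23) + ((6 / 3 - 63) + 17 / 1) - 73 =-2626 / 23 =-114.17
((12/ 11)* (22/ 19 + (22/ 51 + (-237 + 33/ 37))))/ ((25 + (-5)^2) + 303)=-33632816/ 46405733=-0.72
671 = 671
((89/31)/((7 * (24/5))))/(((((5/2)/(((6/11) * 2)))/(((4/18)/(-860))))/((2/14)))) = -89/64663830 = -0.00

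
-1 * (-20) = 20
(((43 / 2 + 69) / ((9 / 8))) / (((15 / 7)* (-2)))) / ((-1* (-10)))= -1267 / 675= -1.88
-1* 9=-9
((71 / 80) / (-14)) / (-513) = 71 / 574560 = 0.00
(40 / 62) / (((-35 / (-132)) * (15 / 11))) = 1936 / 1085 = 1.78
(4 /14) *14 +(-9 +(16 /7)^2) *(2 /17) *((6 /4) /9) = 9811 /2499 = 3.93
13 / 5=2.60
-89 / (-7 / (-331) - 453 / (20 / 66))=294590 / 4948049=0.06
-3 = -3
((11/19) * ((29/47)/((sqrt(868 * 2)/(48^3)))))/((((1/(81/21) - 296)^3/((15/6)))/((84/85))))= -0.00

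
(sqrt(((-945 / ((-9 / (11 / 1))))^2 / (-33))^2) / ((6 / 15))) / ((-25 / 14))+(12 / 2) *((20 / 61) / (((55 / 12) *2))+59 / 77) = -265804113 / 4697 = -56590.19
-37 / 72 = -0.51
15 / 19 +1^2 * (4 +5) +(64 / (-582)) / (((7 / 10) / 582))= -10858 / 133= -81.64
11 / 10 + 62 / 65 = 267 / 130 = 2.05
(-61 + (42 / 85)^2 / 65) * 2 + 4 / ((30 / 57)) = -53721572 / 469625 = -114.39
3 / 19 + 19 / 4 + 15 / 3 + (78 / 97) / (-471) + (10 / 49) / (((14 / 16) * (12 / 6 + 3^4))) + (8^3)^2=262153.91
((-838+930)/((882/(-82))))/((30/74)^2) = -5163868/99225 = -52.04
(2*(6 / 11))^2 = 144 / 121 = 1.19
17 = 17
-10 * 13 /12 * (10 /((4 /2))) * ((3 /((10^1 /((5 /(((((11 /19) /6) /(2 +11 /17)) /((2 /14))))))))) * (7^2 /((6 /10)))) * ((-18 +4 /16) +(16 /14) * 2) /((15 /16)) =80213250 /187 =428947.86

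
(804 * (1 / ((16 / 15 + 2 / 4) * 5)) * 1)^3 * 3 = 336777564672 / 103823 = 3243766.46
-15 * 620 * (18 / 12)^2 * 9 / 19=-188325 / 19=-9911.84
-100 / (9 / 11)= -1100 / 9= -122.22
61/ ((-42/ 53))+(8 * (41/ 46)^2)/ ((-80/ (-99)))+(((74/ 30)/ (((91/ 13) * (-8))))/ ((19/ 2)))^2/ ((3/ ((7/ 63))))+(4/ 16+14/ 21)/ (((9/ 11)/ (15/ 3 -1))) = -58783956234869/ 909547153200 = -64.63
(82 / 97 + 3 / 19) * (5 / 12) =9245 / 22116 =0.42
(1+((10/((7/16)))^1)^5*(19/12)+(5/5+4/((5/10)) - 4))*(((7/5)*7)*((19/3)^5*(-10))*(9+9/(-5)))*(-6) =19732484671531617184/46305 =426141554292875.87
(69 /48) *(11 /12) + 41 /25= 14197 /4800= 2.96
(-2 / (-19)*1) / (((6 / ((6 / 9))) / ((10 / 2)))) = 0.06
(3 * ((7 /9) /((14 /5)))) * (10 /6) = 25 /18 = 1.39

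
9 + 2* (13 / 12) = 67 / 6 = 11.17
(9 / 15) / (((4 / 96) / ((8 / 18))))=32 / 5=6.40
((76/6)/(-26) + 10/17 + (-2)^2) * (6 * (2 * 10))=108760/221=492.13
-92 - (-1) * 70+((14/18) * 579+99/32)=41417/96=431.43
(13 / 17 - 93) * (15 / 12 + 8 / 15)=-41944 / 255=-164.49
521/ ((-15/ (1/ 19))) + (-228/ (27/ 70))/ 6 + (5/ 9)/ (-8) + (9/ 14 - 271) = -53257859/ 143640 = -370.77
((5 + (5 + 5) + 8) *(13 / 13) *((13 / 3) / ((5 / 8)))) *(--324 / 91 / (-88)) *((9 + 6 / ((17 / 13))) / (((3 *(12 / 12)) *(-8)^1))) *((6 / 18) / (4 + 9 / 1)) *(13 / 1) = 207 / 170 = 1.22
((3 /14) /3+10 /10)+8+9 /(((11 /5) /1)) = 2027 /154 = 13.16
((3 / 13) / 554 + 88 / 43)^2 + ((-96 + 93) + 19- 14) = 593646386217 / 95905418596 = 6.19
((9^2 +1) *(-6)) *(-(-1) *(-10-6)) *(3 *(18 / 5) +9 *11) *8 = 34573824 / 5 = 6914764.80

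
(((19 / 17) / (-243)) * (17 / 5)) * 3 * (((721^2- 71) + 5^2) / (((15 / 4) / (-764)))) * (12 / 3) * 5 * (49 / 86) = 65728331872 / 1161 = 56613550.28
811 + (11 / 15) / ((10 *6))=729911 / 900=811.01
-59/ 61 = -0.97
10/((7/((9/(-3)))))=-30/7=-4.29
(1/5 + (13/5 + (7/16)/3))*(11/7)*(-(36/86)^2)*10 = -29997/3698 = -8.11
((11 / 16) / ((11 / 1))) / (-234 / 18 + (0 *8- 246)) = -0.00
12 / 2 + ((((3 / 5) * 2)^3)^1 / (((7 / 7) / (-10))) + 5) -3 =-232 / 25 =-9.28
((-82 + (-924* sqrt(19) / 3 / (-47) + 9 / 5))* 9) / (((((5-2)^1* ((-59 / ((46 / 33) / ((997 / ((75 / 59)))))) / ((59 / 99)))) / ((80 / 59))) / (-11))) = -7378400 / 114528381 + 2576000* sqrt(19) / 489348537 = -0.04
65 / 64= 1.02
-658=-658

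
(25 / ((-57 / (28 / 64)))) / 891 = -175 / 812592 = -0.00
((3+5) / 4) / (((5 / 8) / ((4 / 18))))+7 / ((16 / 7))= 2717 / 720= 3.77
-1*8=-8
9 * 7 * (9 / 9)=63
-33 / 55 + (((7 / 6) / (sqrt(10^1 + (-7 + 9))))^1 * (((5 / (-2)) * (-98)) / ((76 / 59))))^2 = 51184535429 / 12476160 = 4102.59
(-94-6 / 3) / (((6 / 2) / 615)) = -19680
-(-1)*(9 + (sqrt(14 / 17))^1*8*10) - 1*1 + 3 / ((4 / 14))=37 / 2 + 80*sqrt(238) / 17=91.10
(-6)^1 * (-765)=4590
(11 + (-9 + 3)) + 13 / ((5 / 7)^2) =762 / 25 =30.48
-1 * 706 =-706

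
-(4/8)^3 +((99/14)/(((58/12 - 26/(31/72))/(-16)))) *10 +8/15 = 180318619/8679720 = 20.77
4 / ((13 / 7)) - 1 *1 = 15 / 13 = 1.15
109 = 109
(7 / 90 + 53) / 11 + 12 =16657 / 990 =16.83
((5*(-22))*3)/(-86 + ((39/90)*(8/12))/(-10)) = 148500/38713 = 3.84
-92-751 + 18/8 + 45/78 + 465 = -19509/52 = -375.17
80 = 80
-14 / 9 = -1.56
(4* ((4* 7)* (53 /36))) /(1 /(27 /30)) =742 /5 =148.40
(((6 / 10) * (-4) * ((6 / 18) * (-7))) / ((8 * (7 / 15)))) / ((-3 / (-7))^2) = 49 / 6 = 8.17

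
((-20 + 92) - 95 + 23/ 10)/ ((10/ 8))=-414/ 25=-16.56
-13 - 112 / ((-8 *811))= -10529 / 811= -12.98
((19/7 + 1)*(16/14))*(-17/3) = -3536/147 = -24.05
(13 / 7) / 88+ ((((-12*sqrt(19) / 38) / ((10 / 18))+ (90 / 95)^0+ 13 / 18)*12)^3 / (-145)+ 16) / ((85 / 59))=-28577816227399 / 97369965000+ 39323039328*sqrt(19) / 556165625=14.69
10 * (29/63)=290/63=4.60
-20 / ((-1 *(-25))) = -4 / 5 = -0.80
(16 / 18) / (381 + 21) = 4 / 1809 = 0.00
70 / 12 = 35 / 6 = 5.83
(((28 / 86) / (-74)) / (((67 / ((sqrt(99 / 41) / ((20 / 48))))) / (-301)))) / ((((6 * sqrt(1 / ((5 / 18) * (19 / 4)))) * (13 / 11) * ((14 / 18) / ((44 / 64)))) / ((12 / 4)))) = 22869 * sqrt(85690) / 211409120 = 0.03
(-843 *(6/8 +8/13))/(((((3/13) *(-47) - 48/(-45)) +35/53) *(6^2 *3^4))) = 0.04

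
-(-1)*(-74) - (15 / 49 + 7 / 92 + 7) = -366871 / 4508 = -81.38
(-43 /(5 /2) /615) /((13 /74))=-6364 /39975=-0.16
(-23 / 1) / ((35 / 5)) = -23 / 7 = -3.29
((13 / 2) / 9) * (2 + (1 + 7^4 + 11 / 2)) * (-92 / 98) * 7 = -1440881 / 126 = -11435.56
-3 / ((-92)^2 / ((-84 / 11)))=63 / 23276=0.00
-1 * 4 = -4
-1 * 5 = -5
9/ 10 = 0.90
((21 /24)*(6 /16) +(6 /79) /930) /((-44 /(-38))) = 4886971 /17240960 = 0.28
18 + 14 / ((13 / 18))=486 / 13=37.38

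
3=3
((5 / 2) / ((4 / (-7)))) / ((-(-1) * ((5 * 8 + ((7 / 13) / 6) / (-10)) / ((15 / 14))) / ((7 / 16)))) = -102375 / 1996352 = -0.05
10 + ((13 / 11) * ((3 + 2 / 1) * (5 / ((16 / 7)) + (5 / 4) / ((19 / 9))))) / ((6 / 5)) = 475265 / 20064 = 23.69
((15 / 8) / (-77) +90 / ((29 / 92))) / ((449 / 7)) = 5100045 / 1145848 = 4.45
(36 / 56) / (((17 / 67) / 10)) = 3015 / 119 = 25.34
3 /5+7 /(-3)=-26 /15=-1.73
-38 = -38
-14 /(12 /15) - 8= -51 /2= -25.50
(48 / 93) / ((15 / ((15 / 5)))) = 16 / 155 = 0.10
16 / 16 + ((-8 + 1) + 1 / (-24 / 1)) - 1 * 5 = -265 / 24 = -11.04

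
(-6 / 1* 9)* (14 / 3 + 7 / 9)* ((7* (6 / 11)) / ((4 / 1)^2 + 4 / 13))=-40131 / 583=-68.84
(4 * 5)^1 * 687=13740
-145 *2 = -290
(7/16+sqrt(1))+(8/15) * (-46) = -5543/240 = -23.10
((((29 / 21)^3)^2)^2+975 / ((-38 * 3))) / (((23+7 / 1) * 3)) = 11054317820607165233 / 25156930088942312220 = 0.44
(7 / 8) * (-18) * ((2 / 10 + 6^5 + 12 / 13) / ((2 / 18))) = -286625871 / 260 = -1102407.20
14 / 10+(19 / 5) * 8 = 159 / 5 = 31.80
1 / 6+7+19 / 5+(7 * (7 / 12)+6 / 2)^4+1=262243829 / 103680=2529.36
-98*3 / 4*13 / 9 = -637 / 6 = -106.17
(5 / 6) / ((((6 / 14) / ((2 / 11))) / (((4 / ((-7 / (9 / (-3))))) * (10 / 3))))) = 200 / 99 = 2.02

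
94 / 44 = 47 / 22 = 2.14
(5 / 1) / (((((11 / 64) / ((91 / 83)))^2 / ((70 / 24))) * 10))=148395520 / 2500707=59.34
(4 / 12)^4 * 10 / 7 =10 / 567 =0.02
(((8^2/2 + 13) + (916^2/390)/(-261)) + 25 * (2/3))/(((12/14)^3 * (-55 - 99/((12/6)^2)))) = -932615971/876717270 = -1.06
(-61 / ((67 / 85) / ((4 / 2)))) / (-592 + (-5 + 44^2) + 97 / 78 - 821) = -808860 / 2713567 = -0.30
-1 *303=-303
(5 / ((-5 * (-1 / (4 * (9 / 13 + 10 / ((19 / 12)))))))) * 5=34620 / 247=140.16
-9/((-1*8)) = 9/8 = 1.12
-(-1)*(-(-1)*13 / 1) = 13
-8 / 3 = -2.67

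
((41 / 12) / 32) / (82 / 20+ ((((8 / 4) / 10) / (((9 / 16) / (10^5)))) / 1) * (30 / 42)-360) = 4305 / 1009650112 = 0.00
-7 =-7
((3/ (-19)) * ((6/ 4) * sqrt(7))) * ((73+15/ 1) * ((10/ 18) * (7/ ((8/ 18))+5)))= -4565 * sqrt(7)/ 19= -635.68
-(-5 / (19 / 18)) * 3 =14.21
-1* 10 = -10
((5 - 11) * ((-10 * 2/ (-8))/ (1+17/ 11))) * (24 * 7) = -990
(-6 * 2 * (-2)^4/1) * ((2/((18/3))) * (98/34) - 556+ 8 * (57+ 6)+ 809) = -145528.47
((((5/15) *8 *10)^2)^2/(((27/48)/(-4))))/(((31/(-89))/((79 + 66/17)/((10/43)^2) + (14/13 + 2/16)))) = 79079090408652800/4994379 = 15833618235.35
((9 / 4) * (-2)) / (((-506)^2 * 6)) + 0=-3 / 1024144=-0.00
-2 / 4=-1 / 2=-0.50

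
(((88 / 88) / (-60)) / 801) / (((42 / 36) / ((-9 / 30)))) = 1 / 186900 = 0.00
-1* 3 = -3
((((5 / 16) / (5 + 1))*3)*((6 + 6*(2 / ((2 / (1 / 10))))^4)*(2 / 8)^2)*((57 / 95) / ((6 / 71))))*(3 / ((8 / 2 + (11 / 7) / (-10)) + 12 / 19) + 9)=122591627937 / 30469120000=4.02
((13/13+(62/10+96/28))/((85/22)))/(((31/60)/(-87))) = -275616/595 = -463.22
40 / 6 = 20 / 3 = 6.67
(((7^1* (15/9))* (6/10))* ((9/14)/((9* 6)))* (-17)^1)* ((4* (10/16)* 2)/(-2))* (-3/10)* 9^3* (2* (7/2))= -5421.94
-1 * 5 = -5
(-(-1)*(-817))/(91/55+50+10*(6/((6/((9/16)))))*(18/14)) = -2516360/181371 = -13.87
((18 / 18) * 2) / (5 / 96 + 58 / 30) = 960 / 953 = 1.01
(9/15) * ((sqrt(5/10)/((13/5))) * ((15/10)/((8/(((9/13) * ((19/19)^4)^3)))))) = 81 * sqrt(2)/5408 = 0.02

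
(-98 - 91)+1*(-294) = -483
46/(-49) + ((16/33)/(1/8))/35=-6694/8085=-0.83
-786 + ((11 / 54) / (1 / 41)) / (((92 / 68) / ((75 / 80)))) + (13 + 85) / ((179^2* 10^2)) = -4139800369937 / 5305989600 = -780.21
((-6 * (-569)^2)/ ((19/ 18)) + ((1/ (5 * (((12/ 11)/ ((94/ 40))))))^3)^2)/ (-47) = 104408477546167287738287189/ 2666483712000000000000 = 39155.87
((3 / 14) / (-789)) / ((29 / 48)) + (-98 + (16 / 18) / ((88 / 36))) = -57340050 / 587279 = -97.64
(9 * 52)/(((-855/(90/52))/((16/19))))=-288/361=-0.80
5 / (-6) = -5 / 6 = -0.83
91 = 91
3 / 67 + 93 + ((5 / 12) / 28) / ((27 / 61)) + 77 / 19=1121732825 / 11548656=97.13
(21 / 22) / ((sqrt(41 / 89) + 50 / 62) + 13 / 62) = 3650157 / 2152007-40362* sqrt(3649) / 2152007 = 0.56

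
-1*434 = -434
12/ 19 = 0.63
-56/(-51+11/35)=980/887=1.10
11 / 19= 0.58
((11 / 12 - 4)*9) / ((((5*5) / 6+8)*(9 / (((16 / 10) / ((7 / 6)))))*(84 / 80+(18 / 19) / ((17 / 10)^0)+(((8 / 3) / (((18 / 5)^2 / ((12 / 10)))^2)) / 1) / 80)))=-295192512 / 1696694251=-0.17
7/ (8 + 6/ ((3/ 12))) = 7/ 32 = 0.22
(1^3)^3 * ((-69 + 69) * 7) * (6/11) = 0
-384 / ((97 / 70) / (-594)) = 15966720 / 97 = 164605.36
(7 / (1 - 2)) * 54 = -378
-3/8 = -0.38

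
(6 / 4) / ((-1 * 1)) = -3 / 2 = -1.50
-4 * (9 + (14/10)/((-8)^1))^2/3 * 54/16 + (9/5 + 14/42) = -3343963/9600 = -348.33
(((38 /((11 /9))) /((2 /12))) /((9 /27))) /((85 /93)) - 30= 544458 /935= 582.31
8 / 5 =1.60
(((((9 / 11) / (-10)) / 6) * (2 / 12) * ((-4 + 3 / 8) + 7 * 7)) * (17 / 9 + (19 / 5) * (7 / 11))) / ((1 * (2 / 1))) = -533 / 2400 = -0.22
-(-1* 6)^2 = -36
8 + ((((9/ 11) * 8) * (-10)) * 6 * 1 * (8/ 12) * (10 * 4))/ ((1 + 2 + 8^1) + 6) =-113704/ 187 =-608.04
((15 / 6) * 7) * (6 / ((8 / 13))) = 1365 / 8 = 170.62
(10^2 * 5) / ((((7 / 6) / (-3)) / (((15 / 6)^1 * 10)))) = -32142.86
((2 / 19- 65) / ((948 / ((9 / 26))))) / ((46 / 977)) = -3613923 / 7180784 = -0.50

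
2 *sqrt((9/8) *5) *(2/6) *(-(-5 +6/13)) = 59 *sqrt(10)/26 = 7.18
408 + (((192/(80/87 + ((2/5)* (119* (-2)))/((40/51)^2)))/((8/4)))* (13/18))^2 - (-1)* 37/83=24303299471547796509/59472323247606947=408.65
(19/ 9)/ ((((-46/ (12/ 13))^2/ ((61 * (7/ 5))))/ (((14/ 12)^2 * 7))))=2782759/ 4023045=0.69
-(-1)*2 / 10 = 1 / 5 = 0.20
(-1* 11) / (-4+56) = -11 / 52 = -0.21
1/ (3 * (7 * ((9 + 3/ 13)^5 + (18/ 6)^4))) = 371293/ 523178769393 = 0.00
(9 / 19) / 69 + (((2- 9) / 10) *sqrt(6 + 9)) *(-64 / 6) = 3 / 437 + 112 *sqrt(15) / 15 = 28.93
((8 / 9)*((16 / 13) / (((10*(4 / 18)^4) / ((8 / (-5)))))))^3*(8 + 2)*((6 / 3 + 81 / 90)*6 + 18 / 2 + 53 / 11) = -43594611399917568 / 377609375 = -115448964.69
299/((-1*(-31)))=299/31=9.65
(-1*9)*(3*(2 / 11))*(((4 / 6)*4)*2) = -288 / 11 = -26.18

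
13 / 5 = 2.60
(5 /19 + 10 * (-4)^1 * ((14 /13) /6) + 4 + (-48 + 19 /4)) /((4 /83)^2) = -942670093 /47424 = -19877.49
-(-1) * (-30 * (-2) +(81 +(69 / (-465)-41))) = 15477 / 155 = 99.85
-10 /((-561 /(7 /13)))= 70 /7293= 0.01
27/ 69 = 9/ 23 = 0.39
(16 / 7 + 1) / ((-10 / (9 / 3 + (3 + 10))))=-184 / 35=-5.26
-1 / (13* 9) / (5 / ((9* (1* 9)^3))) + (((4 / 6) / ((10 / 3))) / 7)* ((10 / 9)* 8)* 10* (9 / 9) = -35527 / 4095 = -8.68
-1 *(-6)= 6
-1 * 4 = -4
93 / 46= 2.02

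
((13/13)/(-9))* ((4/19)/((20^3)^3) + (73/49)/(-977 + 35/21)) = 14015999996227/82583424000000000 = 0.00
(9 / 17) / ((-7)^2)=9 / 833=0.01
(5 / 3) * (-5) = -25 / 3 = -8.33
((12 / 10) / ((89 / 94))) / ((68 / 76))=10716 / 7565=1.42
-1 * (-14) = 14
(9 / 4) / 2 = 9 / 8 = 1.12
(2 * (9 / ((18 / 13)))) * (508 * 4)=26416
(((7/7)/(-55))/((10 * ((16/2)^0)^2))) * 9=-0.02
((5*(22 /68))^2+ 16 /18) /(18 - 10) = 36473 /83232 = 0.44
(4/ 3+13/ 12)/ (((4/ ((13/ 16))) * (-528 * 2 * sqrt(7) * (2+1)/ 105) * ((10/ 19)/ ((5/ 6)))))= -35815 * sqrt(7)/ 9732096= -0.01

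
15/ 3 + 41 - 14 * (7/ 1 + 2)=-80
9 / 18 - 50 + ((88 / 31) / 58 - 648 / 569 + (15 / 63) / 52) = -28256546491 / 558591852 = -50.59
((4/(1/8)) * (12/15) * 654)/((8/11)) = 115104/5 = 23020.80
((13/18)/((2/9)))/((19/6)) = 39/38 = 1.03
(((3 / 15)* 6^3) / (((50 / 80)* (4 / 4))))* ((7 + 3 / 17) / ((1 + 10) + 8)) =210816 / 8075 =26.11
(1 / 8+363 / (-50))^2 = 2036329 / 40000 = 50.91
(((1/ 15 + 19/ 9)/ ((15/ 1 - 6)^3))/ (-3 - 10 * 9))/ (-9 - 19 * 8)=0.00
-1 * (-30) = 30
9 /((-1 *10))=-9 /10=-0.90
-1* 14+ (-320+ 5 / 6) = -1999 / 6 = -333.17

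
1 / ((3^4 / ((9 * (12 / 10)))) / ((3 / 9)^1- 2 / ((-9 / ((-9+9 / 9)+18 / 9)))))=-2 / 15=-0.13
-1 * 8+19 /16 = -109 /16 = -6.81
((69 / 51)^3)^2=148035889 / 24137569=6.13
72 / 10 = 36 / 5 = 7.20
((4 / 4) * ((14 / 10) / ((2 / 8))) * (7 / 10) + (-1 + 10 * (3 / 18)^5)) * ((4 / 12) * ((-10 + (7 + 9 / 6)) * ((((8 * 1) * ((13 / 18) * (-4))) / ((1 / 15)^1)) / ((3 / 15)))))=3691337 / 1458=2531.78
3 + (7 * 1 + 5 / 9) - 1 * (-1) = 11.56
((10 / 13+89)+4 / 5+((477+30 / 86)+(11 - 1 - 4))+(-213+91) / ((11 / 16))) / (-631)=-12189271 / 19400095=-0.63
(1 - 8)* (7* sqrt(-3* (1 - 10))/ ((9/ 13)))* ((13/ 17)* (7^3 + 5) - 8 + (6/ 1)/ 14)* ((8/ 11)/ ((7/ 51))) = -290888* sqrt(3) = -503832.80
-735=-735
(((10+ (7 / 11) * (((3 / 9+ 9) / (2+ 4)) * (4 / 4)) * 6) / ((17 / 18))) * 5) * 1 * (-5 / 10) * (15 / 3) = -39450 / 187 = -210.96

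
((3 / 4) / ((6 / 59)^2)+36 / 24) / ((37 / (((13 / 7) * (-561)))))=-8637343 / 4144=-2084.30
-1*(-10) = 10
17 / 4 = 4.25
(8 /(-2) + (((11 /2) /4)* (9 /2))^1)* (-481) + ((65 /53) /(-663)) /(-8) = -45504995 /43248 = -1052.19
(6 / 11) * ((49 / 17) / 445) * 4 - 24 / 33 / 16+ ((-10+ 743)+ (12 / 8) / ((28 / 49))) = 489699423 / 665720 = 735.59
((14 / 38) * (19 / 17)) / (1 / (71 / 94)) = 497 / 1598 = 0.31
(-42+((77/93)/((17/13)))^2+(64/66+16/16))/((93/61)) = -66466698976/2557050903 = -25.99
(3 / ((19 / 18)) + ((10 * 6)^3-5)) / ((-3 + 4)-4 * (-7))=4103959 / 551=7448.20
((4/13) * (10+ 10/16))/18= 85/468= 0.18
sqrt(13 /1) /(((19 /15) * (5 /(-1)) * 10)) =-0.06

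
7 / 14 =1 / 2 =0.50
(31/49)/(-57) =-31/2793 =-0.01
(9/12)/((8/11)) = 33/32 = 1.03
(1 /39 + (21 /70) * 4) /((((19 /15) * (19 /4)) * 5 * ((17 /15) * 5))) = 2868 /398905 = 0.01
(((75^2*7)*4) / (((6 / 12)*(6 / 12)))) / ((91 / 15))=103846.15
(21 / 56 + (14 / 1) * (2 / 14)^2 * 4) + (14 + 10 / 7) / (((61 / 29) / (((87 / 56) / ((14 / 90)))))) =12515845 / 167384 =74.77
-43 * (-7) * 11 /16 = 3311 /16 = 206.94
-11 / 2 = -5.50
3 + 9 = 12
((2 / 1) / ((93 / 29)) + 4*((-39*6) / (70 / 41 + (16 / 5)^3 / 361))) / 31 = -80428366606 / 4795417869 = -16.77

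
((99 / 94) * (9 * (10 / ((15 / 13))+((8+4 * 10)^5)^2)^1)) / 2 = 28924115169356812053 / 94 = 307703352865498000.56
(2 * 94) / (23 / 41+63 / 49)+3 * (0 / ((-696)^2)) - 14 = 23268 / 265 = 87.80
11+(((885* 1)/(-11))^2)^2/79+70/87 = 53370589722628/100627593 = 530377.29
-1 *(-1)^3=1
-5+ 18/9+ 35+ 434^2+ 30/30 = 188389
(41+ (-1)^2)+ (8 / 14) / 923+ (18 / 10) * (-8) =891638 / 32305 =27.60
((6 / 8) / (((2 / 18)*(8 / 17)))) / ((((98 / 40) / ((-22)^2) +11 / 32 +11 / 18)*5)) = 499851 / 167257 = 2.99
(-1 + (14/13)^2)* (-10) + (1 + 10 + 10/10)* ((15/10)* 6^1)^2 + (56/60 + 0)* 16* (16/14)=2503234/2535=987.47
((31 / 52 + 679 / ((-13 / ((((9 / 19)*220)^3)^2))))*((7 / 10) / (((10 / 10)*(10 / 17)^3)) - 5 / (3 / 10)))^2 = 4217394641363610623529183595291981038731060094952397396809 / 5386323187039409409600000000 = 782982100203627042632707600000.00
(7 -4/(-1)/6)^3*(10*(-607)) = -73853690/27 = -2735321.85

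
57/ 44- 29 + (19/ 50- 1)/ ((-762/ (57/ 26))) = -100621971/ 3632200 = -27.70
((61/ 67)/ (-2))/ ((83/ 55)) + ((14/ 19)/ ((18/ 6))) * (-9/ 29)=-2315729/ 6128222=-0.38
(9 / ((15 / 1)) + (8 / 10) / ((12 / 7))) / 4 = 4 / 15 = 0.27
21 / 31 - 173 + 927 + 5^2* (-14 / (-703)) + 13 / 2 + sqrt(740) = 2* sqrt(185) + 33198379 / 43586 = 788.88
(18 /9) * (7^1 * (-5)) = -70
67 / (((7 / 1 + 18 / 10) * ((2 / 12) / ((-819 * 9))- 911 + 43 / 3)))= -7407855 / 872431582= -0.01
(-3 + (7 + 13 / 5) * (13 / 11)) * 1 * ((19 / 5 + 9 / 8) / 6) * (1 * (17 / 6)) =170799 / 8800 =19.41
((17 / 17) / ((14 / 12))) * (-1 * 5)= -30 / 7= -4.29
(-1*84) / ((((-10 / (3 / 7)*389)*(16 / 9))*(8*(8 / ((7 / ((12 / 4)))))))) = 189 / 995840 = 0.00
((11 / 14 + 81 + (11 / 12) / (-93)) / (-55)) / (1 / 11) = -638833 / 39060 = -16.36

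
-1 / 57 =-0.02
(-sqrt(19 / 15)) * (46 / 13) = -46 * sqrt(285) / 195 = -3.98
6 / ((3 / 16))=32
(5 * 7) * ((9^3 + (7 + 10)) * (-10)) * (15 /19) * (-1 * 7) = 1442921.05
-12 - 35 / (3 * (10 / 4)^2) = -208 / 15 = -13.87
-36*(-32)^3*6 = 7077888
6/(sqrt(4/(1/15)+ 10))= 3 * sqrt(70)/35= 0.72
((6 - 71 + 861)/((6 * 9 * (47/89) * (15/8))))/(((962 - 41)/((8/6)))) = 1133504/52593705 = 0.02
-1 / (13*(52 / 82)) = -41 / 338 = -0.12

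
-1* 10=-10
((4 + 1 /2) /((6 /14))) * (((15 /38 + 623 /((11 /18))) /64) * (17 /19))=152188029 /1016576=149.71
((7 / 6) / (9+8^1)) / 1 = 7 / 102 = 0.07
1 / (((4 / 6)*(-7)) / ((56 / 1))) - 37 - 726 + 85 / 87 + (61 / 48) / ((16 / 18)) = -772.59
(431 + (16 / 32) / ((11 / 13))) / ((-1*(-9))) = 1055 / 22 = 47.95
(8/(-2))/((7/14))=-8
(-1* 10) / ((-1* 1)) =10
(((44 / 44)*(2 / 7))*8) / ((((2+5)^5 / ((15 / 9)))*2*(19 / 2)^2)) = 160 / 127413867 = 0.00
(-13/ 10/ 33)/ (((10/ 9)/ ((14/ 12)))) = -91/ 2200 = -0.04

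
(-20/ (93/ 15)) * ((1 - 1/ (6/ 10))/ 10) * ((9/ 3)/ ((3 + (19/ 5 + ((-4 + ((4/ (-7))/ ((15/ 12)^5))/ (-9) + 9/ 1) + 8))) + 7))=1968750/ 81845363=0.02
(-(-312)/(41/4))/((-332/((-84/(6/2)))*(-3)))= -2912/3403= -0.86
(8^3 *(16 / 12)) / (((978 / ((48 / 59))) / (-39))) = -212992 / 9617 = -22.15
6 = 6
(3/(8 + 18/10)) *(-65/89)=-975/4361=-0.22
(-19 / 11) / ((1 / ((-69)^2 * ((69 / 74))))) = -6241671 / 814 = -7667.90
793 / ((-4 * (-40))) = 793 / 160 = 4.96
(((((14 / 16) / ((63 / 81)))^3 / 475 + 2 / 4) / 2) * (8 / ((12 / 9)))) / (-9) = -122329 / 729600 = -0.17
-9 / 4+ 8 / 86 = -371 / 172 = -2.16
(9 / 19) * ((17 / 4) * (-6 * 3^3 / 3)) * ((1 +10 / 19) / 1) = -165.93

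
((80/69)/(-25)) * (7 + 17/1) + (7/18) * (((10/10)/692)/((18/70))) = -14321137/12891960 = -1.11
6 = 6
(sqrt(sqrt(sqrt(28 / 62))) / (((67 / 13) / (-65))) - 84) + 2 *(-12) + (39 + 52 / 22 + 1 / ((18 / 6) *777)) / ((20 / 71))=-845 *14^(1 / 8) *31^(7 / 8) / 2077 + 4979794 / 128205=27.42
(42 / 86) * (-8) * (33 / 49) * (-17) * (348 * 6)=28112832 / 301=93398.11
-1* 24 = -24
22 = 22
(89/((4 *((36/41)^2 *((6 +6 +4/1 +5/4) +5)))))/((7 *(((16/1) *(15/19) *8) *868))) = 31939/15119032320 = 0.00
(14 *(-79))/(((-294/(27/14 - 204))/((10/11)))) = -372485/539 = -691.07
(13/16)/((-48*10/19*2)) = -247/15360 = -0.02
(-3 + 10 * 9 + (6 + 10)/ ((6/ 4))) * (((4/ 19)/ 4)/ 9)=293/ 513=0.57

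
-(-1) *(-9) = -9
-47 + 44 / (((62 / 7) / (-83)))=-14239 / 31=-459.32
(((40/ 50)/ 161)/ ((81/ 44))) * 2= 352/ 65205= 0.01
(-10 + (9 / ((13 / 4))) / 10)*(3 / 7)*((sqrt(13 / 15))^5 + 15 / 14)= -2844 / 637 - 8216*sqrt(195) / 39375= -7.38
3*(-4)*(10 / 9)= -13.33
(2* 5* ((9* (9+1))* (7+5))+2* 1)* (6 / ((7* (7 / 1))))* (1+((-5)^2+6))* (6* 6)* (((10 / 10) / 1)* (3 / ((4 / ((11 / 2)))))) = 307986624 / 49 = 6285441.31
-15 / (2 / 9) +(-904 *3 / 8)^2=229707 / 2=114853.50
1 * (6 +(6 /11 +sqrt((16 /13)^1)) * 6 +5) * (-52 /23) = -8164 /253 - 96 * sqrt(13) /23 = -47.32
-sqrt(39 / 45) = -sqrt(195) / 15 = -0.93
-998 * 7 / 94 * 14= -48902 / 47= -1040.47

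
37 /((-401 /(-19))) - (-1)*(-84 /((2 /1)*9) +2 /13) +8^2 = 957737 /15639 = 61.24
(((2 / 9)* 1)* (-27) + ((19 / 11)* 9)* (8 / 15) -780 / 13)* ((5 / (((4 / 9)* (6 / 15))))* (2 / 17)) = -71415 / 374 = -190.95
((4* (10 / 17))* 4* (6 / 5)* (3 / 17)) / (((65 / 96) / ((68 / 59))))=221184 / 65195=3.39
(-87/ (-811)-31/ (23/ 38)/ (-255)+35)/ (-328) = -83971819/ 780068460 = -0.11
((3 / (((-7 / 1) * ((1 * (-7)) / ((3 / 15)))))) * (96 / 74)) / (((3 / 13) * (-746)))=-312 / 3381245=-0.00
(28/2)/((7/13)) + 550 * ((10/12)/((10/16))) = 2278/3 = 759.33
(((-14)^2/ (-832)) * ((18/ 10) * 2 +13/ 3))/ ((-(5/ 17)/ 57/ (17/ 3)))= 32018021/ 15600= 2052.44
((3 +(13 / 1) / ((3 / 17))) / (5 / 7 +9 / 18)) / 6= 1610 / 153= 10.52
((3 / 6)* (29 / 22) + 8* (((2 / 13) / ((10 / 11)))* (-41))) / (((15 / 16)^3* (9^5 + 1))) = -26771968 / 23749171875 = -0.00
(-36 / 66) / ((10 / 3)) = -0.16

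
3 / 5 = 0.60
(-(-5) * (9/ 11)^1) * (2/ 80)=9/ 88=0.10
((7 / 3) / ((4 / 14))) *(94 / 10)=2303 / 30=76.77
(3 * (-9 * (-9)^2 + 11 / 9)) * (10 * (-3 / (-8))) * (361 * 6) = -17734125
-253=-253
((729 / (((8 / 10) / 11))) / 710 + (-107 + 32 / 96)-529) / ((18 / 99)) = -11650309 / 3408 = -3418.52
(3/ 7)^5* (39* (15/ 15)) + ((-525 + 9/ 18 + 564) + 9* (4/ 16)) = 42.31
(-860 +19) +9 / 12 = -3361 / 4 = -840.25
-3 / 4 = -0.75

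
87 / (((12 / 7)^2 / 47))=66787 / 48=1391.40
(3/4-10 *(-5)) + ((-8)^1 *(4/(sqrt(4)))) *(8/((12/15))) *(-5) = 3403/4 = 850.75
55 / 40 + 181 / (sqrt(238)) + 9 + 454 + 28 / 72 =181*sqrt(238) / 238 + 33463 / 72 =476.50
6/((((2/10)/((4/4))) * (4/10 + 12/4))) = 150/17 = 8.82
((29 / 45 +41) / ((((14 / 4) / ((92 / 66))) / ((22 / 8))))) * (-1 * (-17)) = 732734 / 945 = 775.38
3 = 3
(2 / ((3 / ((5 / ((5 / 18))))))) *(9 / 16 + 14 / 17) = 1131 / 68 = 16.63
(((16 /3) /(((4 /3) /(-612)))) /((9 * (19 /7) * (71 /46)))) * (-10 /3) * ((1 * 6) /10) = 175168 /1349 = 129.85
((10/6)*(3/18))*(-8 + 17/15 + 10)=47/54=0.87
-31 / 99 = -0.31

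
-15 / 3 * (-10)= 50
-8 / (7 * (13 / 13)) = -8 / 7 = -1.14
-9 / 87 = -3 / 29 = -0.10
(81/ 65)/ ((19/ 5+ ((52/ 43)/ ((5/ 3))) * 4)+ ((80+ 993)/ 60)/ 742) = 31012632/ 167398439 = 0.19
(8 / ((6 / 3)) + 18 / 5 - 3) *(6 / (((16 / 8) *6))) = 23 / 10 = 2.30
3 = 3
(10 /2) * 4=20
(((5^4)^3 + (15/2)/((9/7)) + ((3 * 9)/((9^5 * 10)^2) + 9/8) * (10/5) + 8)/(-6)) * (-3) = 3152836218442616327/25828032600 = 122070320.54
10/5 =2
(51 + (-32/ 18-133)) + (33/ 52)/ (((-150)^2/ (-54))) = -49010891/ 585000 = -83.78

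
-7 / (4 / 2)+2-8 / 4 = -7 / 2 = -3.50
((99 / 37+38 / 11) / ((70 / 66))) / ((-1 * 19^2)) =-1497 / 93499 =-0.02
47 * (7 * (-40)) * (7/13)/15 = -18424/39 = -472.41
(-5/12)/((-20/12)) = 0.25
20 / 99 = 0.20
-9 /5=-1.80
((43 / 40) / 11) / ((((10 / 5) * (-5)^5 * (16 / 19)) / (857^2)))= -600044833 / 44000000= -13.64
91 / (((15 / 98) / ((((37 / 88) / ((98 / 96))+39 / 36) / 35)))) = 125723 / 4950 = 25.40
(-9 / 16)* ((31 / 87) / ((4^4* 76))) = -93 / 9027584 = -0.00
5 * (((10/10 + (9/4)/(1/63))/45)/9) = 571/324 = 1.76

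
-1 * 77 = -77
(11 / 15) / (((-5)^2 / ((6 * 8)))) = 176 / 125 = 1.41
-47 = -47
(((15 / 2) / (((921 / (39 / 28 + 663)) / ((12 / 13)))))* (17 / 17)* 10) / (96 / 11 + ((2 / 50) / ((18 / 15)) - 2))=35417250 / 4794419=7.39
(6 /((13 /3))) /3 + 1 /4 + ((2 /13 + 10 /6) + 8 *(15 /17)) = 9.59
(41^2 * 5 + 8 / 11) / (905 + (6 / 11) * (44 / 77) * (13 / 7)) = 4530687 / 488107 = 9.28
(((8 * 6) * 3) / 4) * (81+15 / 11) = 32616 / 11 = 2965.09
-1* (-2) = 2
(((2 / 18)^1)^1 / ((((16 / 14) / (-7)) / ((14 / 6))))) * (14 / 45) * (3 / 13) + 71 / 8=369013 / 42120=8.76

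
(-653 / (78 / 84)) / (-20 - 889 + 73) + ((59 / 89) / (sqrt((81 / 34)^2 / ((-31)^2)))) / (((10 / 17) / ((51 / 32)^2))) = 424421782513 / 11142743040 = 38.09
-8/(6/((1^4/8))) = -1/6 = -0.17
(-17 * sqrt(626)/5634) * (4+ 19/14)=-425 * sqrt(626)/26292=-0.40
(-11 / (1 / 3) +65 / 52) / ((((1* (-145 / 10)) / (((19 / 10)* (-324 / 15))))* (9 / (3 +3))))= -59.91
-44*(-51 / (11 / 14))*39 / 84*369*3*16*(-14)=-328805568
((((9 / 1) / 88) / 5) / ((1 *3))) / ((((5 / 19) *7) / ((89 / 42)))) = 0.01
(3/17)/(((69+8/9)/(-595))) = -945/629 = -1.50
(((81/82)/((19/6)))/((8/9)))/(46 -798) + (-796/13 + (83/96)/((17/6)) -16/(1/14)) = -295100384615/1035708544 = -284.93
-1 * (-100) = 100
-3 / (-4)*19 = 57 / 4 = 14.25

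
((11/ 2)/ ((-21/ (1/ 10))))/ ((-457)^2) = -11/ 87716580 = -0.00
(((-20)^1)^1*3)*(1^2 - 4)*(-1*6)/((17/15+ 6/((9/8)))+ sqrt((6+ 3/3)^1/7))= -2025/14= -144.64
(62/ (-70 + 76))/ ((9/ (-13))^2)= 5239/ 243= 21.56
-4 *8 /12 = -8 /3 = -2.67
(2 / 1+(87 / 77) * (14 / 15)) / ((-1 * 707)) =-24 / 5555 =-0.00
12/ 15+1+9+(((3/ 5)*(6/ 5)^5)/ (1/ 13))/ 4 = 244566/ 15625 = 15.65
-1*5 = -5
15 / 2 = 7.50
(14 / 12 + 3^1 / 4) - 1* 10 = -8.08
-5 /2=-2.50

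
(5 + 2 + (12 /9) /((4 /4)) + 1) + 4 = 40 /3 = 13.33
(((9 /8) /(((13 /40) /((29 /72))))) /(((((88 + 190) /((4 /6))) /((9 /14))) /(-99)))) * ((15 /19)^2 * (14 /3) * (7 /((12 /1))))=-0.36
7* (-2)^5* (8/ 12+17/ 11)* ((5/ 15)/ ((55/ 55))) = -16352/ 99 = -165.17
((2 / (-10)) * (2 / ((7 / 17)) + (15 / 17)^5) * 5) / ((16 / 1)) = -53590763 / 159023984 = -0.34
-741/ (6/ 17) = -4199/ 2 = -2099.50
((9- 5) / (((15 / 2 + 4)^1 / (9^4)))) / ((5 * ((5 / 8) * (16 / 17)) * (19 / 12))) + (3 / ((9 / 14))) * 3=5506726 / 10925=504.05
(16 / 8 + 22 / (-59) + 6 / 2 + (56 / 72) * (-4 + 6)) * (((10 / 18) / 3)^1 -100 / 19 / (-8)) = 5.21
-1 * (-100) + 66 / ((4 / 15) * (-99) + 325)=149630 / 1493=100.22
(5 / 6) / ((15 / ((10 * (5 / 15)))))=5 / 27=0.19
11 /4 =2.75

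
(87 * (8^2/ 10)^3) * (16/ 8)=5701632/ 125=45613.06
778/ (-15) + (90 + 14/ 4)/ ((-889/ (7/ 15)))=-65933/ 1270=-51.92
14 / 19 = 0.74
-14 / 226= -7 / 113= -0.06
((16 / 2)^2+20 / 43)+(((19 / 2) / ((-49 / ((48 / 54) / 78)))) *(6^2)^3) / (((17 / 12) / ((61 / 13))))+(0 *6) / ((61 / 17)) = -1676606220 / 6053411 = -276.97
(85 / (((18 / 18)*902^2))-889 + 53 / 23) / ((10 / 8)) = -16592638021 / 23391115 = -709.36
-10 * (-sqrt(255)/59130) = sqrt(255)/5913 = 0.00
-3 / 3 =-1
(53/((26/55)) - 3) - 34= 1953/26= 75.12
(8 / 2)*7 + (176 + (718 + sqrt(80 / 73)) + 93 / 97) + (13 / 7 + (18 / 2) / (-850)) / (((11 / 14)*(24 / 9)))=4*sqrt(365) / 73 + 3351507017 / 3627800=924.89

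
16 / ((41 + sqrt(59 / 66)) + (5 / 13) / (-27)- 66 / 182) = 86322940704 / 219050461165- 32196528 * sqrt(3894) / 219050461165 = 0.38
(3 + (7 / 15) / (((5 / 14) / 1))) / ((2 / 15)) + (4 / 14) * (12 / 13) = 29633 / 910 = 32.56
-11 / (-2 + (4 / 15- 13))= 165 / 221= 0.75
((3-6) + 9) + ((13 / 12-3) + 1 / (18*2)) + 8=109 / 9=12.11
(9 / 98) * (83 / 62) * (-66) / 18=-0.45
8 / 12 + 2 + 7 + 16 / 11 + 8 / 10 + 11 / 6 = 1513 / 110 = 13.75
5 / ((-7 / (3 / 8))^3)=-0.00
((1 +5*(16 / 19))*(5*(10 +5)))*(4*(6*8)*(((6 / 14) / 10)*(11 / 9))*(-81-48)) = -67430880 / 133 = -506999.10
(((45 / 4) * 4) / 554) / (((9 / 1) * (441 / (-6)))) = -5 / 40719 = -0.00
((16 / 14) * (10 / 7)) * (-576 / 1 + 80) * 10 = -396800 / 49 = -8097.96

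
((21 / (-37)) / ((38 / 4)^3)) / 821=-168 / 208355843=-0.00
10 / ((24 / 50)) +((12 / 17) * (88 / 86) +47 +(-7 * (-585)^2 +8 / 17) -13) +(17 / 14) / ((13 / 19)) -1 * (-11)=-478054403602 / 199563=-2395506.20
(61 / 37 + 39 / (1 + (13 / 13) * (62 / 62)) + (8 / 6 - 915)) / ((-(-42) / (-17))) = 3368363 / 9324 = 361.26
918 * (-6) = -5508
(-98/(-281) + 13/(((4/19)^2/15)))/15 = 19782563/67440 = 293.34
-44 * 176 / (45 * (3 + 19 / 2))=-15488 / 1125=-13.77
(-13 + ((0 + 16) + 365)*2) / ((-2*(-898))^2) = 749 / 3225616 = 0.00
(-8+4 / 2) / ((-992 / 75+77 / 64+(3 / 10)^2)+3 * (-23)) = 28800 / 388481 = 0.07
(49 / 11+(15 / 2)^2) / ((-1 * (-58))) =1.05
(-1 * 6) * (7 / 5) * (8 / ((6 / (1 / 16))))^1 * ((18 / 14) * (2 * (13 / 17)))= -117 / 85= -1.38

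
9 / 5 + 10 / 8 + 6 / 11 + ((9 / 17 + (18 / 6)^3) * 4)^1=425287 / 3740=113.71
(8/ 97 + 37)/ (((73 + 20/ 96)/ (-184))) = -15884352/ 170429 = -93.20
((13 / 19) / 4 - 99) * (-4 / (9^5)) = 7511 / 1121931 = 0.01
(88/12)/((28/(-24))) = -44/7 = -6.29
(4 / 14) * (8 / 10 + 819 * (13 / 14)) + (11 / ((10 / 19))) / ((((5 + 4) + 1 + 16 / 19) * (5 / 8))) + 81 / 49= 28042598 / 126175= 222.25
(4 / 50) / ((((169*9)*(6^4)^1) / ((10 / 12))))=0.00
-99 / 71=-1.39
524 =524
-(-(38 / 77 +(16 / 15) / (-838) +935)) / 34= 452726789 / 16454130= 27.51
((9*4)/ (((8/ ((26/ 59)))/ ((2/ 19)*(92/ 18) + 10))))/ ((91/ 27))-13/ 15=627799/ 117705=5.33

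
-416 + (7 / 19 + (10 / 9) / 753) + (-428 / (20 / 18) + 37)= -491765278 / 643815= -763.83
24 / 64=3 / 8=0.38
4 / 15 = 0.27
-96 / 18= -16 / 3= -5.33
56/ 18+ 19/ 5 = 311/ 45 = 6.91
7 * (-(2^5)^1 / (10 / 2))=-224 / 5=-44.80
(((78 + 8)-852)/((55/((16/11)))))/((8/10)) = -3064/121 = -25.32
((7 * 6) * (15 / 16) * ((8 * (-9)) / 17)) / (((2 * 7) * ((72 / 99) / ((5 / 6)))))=-7425 / 544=-13.65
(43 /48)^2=1849 /2304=0.80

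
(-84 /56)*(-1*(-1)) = -3 /2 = -1.50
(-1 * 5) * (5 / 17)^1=-1.47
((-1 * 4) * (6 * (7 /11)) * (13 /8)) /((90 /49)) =-4459 /330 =-13.51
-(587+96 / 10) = -2983 / 5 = -596.60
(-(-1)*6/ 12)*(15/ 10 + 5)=13/ 4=3.25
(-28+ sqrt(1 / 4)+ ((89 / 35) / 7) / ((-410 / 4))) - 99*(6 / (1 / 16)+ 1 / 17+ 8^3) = -102843779777 / 1707650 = -60225.33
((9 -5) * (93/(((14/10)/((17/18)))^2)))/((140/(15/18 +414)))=501.63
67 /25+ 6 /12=159 /50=3.18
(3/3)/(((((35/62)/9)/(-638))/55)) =-559434.86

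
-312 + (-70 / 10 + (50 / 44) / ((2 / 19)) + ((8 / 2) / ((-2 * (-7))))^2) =-664313 / 2156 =-308.12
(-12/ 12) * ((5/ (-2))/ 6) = 5/ 12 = 0.42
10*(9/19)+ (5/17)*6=2100/323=6.50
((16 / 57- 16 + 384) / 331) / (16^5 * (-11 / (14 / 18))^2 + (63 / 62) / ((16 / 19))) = 1020379136 / 192346738465798215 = 0.00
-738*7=-5166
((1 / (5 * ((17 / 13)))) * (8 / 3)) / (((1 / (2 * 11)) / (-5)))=-2288 / 51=-44.86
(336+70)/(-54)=-203/27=-7.52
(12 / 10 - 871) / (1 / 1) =-4349 / 5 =-869.80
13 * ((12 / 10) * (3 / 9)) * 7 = 182 / 5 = 36.40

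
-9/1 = -9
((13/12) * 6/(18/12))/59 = 13/177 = 0.07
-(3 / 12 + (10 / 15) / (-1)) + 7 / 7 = 17 / 12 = 1.42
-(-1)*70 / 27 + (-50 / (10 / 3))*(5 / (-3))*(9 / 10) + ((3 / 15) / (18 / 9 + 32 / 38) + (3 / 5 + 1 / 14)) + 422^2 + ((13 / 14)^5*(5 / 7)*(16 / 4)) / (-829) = 18760932467592269 / 105333502680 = 178109.83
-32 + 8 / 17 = -536 / 17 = -31.53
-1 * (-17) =17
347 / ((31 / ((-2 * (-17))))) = 11798 / 31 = 380.58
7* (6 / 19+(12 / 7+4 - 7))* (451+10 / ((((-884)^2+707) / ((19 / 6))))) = -45505465262 / 14861097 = -3062.05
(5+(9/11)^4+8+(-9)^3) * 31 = -22182.11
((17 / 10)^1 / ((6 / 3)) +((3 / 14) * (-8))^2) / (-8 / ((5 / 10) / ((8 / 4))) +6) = -3713 / 25480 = -0.15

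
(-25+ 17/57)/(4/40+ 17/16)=-112640/5301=-21.25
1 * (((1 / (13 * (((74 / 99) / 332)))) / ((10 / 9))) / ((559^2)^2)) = 73953 / 234834722743205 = 0.00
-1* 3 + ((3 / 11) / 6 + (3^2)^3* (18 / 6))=48049 / 22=2184.05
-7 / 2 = -3.50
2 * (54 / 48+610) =4889 / 4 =1222.25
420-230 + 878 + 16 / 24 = 1068.67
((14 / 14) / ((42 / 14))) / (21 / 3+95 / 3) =1 / 116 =0.01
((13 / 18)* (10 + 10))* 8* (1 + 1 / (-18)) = 109.14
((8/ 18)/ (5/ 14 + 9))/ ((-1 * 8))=-7/ 1179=-0.01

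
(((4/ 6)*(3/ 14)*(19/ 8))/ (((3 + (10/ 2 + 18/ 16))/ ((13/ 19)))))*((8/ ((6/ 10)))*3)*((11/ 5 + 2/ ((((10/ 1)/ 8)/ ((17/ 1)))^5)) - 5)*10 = 604834544288/ 63875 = 9469033.96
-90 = -90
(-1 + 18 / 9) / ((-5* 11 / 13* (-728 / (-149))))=-149 / 3080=-0.05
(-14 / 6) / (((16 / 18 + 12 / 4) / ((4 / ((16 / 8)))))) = -6 / 5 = -1.20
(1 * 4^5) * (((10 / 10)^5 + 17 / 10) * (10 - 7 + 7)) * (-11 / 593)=-304128 / 593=-512.86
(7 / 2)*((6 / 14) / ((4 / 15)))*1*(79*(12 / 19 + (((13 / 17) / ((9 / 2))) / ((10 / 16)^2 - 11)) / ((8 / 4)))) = 121545055 / 438634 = 277.10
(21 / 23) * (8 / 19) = 168 / 437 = 0.38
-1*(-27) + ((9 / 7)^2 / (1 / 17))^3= 22219.88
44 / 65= 0.68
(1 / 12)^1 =0.08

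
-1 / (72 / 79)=-79 / 72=-1.10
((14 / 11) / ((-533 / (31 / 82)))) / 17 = -217 / 4086511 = -0.00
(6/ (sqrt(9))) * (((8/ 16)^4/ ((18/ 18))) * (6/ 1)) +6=27/ 4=6.75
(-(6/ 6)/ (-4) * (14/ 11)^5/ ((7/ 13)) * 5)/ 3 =1248520/ 483153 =2.58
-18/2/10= -9/10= -0.90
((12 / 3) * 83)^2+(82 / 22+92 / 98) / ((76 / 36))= 1128826619 / 10241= 110226.21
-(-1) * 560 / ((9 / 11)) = 6160 / 9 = 684.44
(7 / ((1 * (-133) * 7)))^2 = 1 / 17689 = 0.00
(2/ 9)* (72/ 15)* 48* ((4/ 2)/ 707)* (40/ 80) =256/ 3535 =0.07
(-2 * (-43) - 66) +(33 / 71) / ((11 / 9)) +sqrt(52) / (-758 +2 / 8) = 1447 / 71 - 8 * sqrt(13) / 3031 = 20.37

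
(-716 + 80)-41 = -677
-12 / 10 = -6 / 5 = -1.20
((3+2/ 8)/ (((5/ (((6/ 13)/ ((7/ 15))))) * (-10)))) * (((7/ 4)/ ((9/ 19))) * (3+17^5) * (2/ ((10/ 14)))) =-9442069/ 10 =-944206.90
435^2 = 189225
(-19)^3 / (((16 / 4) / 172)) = -294937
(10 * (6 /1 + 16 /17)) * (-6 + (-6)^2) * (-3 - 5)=-283200 /17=-16658.82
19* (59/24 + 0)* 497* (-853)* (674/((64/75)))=-4003878978925/256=-15640152261.43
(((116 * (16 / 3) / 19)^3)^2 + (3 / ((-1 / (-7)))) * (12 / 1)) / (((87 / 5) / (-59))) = -12058407023597367766180 / 2983790910663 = -4041304295.32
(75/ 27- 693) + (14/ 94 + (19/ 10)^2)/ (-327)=-3182460601/ 4610700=-690.23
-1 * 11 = -11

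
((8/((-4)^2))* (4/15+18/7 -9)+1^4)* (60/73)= -874/511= -1.71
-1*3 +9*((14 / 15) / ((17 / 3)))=-129 / 85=-1.52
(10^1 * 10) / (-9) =-100 / 9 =-11.11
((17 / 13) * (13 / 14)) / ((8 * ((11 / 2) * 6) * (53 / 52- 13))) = -221 / 575652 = -0.00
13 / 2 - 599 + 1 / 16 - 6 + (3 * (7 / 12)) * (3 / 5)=-597.39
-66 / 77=-6 / 7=-0.86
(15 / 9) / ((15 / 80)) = 80 / 9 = 8.89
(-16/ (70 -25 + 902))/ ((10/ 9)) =-72/ 4735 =-0.02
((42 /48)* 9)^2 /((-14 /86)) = -24381 /64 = -380.95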